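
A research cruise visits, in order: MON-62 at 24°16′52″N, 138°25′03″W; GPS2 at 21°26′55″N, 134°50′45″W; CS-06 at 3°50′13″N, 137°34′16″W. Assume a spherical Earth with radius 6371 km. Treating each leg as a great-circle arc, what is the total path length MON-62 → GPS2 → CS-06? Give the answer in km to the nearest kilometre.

2463 km

MON-62: φ = +24.28111°, λ = -138.41750°
GPS2: φ = +21.44861°, λ = -134.84583°
CS-06: φ = +3.83694°, λ = -137.57111°
MON-62→GPS2: c = 0.075776 rad, d = 482.77 km
GPS2→CS-06: c = 0.310834 rad, d = 1980.32 km
Total = 482.77 + 1980.32 = 2463.09 km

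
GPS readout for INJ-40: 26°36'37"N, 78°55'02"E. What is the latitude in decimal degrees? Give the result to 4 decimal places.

26° + 36′/60 + 37″/3600 = 26 + 0.60000 + 0.01028 = 26.6103°

26.6103°N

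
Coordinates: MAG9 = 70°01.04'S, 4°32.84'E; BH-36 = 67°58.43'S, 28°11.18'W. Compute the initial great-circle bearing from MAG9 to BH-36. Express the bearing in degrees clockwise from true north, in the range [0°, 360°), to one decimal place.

264.3°

MAG9: φ = -70.01733°, λ = +4.54733°
BH-36: φ = -67.97383°, λ = -28.18633°
Δλ = -32.7337°
y = sin Δλ · cos φ₂ = -0.202792
x = cos φ₁ sin φ₂ − sin φ₁ cos φ₂ cos Δλ = -0.020313
θ = atan2(y, x) = -95.7202° → 264.2798° (mod 360°)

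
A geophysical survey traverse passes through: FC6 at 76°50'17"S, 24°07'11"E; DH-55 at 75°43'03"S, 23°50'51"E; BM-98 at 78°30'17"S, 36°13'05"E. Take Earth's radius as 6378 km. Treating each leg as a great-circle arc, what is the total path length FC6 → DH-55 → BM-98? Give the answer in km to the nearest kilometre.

560 km

FC6: φ = -76.83806°, λ = +24.11972°
DH-55: φ = -75.71750°, λ = +23.84750°
BM-98: φ = -78.50472°, λ = +36.21806°
FC6→DH-55: c = 0.019590 rad, d = 124.94 km
DH-55→BM-98: c = 0.068196 rad, d = 434.96 km
Total = 124.94 + 434.96 = 559.90 km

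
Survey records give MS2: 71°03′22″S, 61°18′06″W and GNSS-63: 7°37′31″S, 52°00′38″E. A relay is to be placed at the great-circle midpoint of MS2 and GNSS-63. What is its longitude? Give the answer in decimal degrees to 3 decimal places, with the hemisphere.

32.946°E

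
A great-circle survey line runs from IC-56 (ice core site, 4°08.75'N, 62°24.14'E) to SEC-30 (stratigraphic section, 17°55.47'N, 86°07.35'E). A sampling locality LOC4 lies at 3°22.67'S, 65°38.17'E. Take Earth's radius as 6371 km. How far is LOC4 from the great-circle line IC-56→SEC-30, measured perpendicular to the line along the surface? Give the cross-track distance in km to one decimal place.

IC-56: φ = +4.14583°, λ = +62.40233°
SEC-30: φ = +17.92450°, λ = +86.12250°
LOC4: φ = -3.37783°, λ = +65.63617°
δ₁₃ = central angle IC-56→LOC4 = 0.142912 rad  (haversine)
θ₁₃ = bearing IC-56→LOC4 = 156.710°,  θ₁₂ = bearing IC-56→SEC-30 = 57.484°
dₓₜ = R·arcsin(sin δ₁₃ · sin(θ₁₃ − θ₁₂)) = 6371·arcsin(0.14243·sin(99.226°)) = 898.637 km
|dₓₜ| = 898.637 km

898.6 km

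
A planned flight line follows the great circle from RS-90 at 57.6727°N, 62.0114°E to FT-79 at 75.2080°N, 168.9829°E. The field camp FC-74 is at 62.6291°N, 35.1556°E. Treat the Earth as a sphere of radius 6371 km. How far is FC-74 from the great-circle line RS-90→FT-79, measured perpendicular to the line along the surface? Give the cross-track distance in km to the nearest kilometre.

1552 km

δ₁₃ = central angle RS-90→FC-74 = 0.246614 rad  (haversine)
θ₁₃ = bearing RS-90→FC-74 = 301.705°,  θ₁₂ = bearing RS-90→FT-79 = 22.832°
dₓₜ = R·arcsin(sin δ₁₃ · sin(θ₁₃ − θ₁₂)) = 6371·arcsin(0.24412·sin(278.873°)) = -1551.990 km
|dₓₜ| = 1551.990 km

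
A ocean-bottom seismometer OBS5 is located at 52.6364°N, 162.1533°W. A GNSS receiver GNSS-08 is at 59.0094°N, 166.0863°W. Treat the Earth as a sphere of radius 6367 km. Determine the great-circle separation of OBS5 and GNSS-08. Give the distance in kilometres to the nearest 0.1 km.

Δφ = 6.3730°,  Δλ = -3.9330°
a = sin²(Δφ/2) + cos φ₁ cos φ₂ sin²(Δλ/2) = 0.003458
c = 2·arcsin(√a) = 0.117674 rad = 6.7422°
d = R·c = 6367 × 0.117674 = 749.2 km

749.2 km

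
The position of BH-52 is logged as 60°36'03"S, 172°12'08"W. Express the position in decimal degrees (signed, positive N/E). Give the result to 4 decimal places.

lat: 60.6008° S → -60.6008°
lon: 172.2022° W → -172.2022°

-60.6008°, -172.2022°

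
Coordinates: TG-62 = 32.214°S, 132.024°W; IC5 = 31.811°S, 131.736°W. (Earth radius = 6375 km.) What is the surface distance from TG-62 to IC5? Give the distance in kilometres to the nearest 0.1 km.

52.4 km

Δφ = 0.4030°,  Δλ = 0.2880°
a = sin²(Δφ/2) + cos φ₁ cos φ₂ sin²(Δλ/2) = 0.000017
c = 2·arcsin(√a) = 0.008224 rad = 0.4712°
d = R·c = 6375 × 0.008224 = 52.4 km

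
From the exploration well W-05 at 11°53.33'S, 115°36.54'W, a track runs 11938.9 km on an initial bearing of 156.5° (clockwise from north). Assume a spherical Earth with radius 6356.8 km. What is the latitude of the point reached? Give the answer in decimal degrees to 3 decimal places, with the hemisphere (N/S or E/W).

52.468°S

W-05: φ = -11.88883°, λ = -115.60900°
δ = d/R = 11938.9/6356.8 = 1.878131 rad
φ₂ = arcsin(sin φ₁ cos δ + cos φ₁ sin δ cos θ)
   = arcsin(-0.20601·-0.30252 + 0.97855·0.95314·-0.91706) = -52.46834°
λ₂ = λ₁ + atan2(sin θ sin δ cos φ₁, cos δ − sin φ₁ sin φ₂) = 25.79127°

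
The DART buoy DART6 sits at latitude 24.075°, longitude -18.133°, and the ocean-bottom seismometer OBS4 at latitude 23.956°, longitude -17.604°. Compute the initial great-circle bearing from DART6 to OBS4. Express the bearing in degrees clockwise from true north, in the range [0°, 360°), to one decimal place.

103.7°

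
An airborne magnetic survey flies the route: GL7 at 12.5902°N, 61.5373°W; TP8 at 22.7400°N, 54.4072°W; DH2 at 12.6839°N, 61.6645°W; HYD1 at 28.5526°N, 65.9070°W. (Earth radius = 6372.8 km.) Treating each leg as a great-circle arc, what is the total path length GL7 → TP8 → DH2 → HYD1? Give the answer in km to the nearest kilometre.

4533 km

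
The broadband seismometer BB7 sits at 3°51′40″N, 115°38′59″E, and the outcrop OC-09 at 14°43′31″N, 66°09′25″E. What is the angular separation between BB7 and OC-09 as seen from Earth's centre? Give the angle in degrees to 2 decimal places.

49.92°

BB7: φ = +3.86111°, λ = +115.64972°
OC-09: φ = +14.72528°, λ = +66.15694°
Δφ = 10.8642°,  Δλ = -49.4928°
a = sin²(Δφ/2) + cos φ₁ cos φ₂ sin²(Δλ/2) = 0.178050
c = 2·arcsin(√a) = 0.871211 rad = 49.9167°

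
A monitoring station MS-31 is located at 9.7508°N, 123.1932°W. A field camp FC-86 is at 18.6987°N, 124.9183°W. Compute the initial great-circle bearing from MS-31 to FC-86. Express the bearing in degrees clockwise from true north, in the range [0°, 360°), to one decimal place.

349.6°

Δλ = -1.7251°
y = sin Δλ · cos φ₂ = -0.028515
x = cos φ₁ sin φ₂ − sin φ₁ cos φ₂ cos Δλ = 0.155609
θ = atan2(y, x) = -10.3842° → 349.6158° (mod 360°)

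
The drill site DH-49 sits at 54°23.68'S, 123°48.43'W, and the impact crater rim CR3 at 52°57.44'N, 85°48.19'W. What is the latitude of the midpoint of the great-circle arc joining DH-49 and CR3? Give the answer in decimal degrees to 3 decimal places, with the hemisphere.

DH-49: φ = -54.39467°, λ = -123.80717°
CR3: φ = +52.95733°, λ = -85.80317°
Bx = cos φ₂ cos Δλ = 0.474679,  By = cos φ₂ sin Δλ = 0.370914
φₘ = atan2(sin φ₁ + sin φ₂, √((cos φ₁ + Bx)² + By²)) = -0.76007°
λₘ = λ₁ + atan2(By, cos φ₁ + Bx) = -104.46854°

0.760°S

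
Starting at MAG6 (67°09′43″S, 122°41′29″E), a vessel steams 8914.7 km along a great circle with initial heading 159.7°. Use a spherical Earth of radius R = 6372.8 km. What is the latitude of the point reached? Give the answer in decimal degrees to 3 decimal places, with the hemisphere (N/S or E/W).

MAG6: φ = -67.16194°, λ = +122.69139°
δ = d/R = 8914.7/6372.8 = 1.398867 rad
φ₂ = arcsin(sin φ₁ cos δ + cos φ₁ sin δ cos θ)
   = arcsin(-0.92161·0.17108 + 0.38813·0.98526·-0.93789) = -31.08608°
λ₂ = λ₁ + atan2(sin θ sin δ cos φ₁, cos δ − sin φ₁ sin φ₂) = -80.83305°

31.086°S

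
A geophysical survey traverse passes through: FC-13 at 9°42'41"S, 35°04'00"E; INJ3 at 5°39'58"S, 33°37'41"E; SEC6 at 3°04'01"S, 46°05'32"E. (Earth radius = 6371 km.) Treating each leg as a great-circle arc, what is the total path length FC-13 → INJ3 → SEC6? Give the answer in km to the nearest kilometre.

1889 km

FC-13: φ = -9.71139°, λ = +35.06667°
INJ3: φ = -5.66611°, λ = +33.62806°
SEC6: φ = -3.06694°, λ = +46.09222°
FC-13→INJ3: c = 0.074858 rad, d = 476.92 km
INJ3→SEC6: c = 0.221581 rad, d = 1411.69 km
Total = 476.92 + 1411.69 = 1888.61 km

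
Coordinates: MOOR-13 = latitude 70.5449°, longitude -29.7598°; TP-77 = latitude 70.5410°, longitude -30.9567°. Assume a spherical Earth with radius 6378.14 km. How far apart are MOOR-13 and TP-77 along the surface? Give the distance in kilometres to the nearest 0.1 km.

Δφ = -0.0039°,  Δλ = -1.1969°
a = sin²(Δφ/2) + cos φ₁ cos φ₂ sin²(Δλ/2) = 0.000012
c = 2·arcsin(√a) = 0.006959 rad = 0.3987°
d = R·c = 6378.14 × 0.006959 = 44.4 km

44.4 km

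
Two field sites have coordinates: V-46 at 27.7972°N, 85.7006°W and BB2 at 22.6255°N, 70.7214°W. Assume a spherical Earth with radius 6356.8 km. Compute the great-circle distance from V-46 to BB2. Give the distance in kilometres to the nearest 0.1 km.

1607.8 km

Δφ = -5.1717°,  Δλ = 14.9792°
a = sin²(Δφ/2) + cos φ₁ cos φ₂ sin²(Δλ/2) = 0.015908
c = 2·arcsin(√a) = 0.252930 rad = 14.4918°
d = R·c = 6356.8 × 0.252930 = 1607.8 km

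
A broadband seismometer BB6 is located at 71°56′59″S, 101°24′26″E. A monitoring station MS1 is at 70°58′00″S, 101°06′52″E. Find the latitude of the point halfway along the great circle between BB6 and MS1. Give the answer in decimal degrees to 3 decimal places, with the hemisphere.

BB6: φ = -71.94972°, λ = +101.40722°
MS1: φ = -70.96667°, λ = +101.11444°
Bx = cos φ₂ cos Δλ = 0.326114,  By = cos φ₂ sin Δλ = -0.001666
φₘ = atan2(sin φ₁ + sin φ₂, √((cos φ₁ + Bx)² + By²)) = -71.45825°
λₘ = λ₁ + atan2(By, cos φ₁ + Bx) = 101.25709°

71.458°S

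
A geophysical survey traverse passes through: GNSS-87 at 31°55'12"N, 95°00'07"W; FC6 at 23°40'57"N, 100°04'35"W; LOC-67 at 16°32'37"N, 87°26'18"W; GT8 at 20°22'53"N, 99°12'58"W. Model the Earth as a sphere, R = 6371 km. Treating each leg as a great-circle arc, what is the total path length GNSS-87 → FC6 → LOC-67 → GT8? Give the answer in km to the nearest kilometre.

GNSS-87: φ = +31.92000°, λ = -95.00194°
FC6: φ = +23.68250°, λ = -100.07639°
LOC-67: φ = +16.54361°, λ = -87.43833°
GT8: φ = +20.38139°, λ = -99.21611°
GNSS-87→FC6: c = 0.163669 rad, d = 1042.74 km
FC6→LOC-67: c = 0.241508 rad, d = 1538.65 km
LOC-67→GT8: c = 0.206087 rad, d = 1312.98 km
Total = 1042.74 + 1538.65 + 1312.98 = 3894.36 km

3894 km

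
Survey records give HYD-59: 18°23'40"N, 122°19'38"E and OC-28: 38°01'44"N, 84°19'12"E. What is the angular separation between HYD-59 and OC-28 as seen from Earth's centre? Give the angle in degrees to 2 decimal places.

HYD-59: φ = +18.39444°, λ = +122.32722°
OC-28: φ = +38.02889°, λ = +84.32000°
Δφ = 19.6344°,  Δλ = -38.0072°
a = sin²(Δφ/2) + cos φ₁ cos φ₂ sin²(Δλ/2) = 0.108327
c = 2·arcsin(√a) = 0.670767 rad = 38.4321°

38.43°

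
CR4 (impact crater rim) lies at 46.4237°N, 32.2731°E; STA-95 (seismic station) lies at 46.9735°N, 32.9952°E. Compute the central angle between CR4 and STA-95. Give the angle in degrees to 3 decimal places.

0.740°

Δφ = 0.5498°,  Δλ = 0.7221°
a = sin²(Δφ/2) + cos φ₁ cos φ₂ sin²(Δλ/2) = 0.000042
c = 2·arcsin(√a) = 0.012915 rad = 0.7400°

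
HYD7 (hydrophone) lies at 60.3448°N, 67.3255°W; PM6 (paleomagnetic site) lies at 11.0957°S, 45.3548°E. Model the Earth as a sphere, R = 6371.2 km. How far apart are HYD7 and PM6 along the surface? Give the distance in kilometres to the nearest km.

12316 km

Δφ = -71.4405°,  Δλ = 112.6803°
a = sin²(Δφ/2) + cos φ₁ cos φ₂ sin²(Δλ/2) = 0.677228
c = 2·arcsin(√a) = 1.933129 rad = 110.7601°
d = R·c = 6371.2 × 1.933129 = 12316.4 km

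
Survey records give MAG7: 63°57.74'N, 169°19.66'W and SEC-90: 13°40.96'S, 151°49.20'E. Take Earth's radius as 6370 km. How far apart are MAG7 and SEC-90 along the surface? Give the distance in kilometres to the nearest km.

MAG7: φ = +63.96233°, λ = -169.32767°
SEC-90: φ = -13.68267°, λ = +151.82000°
Δφ = -77.6450°,  Δλ = -38.8523°
a = sin²(Δφ/2) + cos φ₁ cos φ₂ sin²(Δλ/2) = 0.440195
c = 2·arcsin(√a) = 1.450899 rad = 83.1304°
d = R·c = 6370 × 1.450899 = 9242.2 km

9242 km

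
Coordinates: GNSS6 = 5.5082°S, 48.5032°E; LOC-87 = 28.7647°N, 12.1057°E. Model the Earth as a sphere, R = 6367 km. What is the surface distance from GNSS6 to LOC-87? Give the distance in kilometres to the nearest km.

5444 km

Δφ = 34.2729°,  Δλ = -36.3975°
a = sin²(Δφ/2) + cos φ₁ cos φ₂ sin²(Δλ/2) = 0.171927
c = 2·arcsin(√a) = 0.855096 rad = 48.9934°
d = R·c = 6367 × 0.855096 = 5444.4 km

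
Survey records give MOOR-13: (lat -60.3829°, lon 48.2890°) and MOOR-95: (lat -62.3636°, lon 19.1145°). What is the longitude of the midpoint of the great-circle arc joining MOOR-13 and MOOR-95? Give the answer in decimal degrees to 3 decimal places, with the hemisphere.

Bx = cos φ₂ cos Δλ = 0.405013,  By = cos φ₂ sin Δλ = -0.226118
φₘ = atan2(sin φ₁ + sin φ₂, √((cos φ₁ + Bx)² + By²)) = -62.15488°
λₘ = λ₁ + atan2(By, cos φ₁ + Bx) = 34.17397°

34.174°E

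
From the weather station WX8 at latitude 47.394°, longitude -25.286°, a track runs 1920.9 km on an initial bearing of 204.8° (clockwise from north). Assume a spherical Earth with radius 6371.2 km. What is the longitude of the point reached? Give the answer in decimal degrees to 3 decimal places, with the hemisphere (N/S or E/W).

δ = d/R = 1920.9/6371.2 = 0.301497 rad
φ₂ = arcsin(sin φ₁ cos δ + cos φ₁ sin δ cos θ)
   = arcsin(0.73603·0.95489 + 0.67695·0.29695·-0.90778) = 31.35529°
λ₂ = λ₁ + atan2(sin θ sin δ cos φ₁, cos δ − sin φ₁ sin φ₂) = -33.67297°

33.673°W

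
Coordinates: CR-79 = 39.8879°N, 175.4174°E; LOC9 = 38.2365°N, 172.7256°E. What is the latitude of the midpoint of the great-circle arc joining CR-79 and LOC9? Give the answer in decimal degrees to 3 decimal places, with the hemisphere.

39.070°N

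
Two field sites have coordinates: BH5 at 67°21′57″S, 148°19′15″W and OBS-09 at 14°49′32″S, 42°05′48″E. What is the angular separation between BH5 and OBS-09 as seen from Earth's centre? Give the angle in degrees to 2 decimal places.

97.45°

BH5: φ = -67.36583°, λ = -148.32083°
OBS-09: φ = -14.82556°, λ = +42.09667°
Δφ = 52.5403°,  Δλ = -169.5825°
a = sin²(Δφ/2) + cos φ₁ cos φ₂ sin²(Δλ/2) = 0.564866
c = 2·arcsin(√a) = 1.700895 rad = 97.4541°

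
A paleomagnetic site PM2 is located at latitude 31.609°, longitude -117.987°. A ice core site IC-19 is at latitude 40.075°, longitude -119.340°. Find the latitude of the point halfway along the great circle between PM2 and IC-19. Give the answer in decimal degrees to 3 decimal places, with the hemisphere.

35.844°N

Bx = cos φ₂ cos Δλ = 0.764989,  By = cos φ₂ sin Δλ = -0.018068
φₘ = atan2(sin φ₁ + sin φ₂, √((cos φ₁ + Bx)² + By²)) = 35.84389°
λₘ = λ₁ + atan2(By, cos φ₁ + Bx) = -118.62733°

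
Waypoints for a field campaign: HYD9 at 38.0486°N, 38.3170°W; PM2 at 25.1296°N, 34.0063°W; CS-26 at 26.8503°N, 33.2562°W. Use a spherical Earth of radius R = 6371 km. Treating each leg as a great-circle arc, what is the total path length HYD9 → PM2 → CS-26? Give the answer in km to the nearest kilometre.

1698 km

HYD9→PM2: c = 0.234329 rad, d = 1492.91 km
PM2→CS-26: c = 0.032255 rad, d = 205.50 km
Total = 1492.91 + 205.50 = 1698.41 km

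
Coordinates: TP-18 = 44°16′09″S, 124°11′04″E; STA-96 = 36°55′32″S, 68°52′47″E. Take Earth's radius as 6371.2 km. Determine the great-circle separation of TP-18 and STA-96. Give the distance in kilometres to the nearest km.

TP-18: φ = -44.26917°, λ = +124.18444°
STA-96: φ = -36.92556°, λ = +68.87972°
Δφ = 7.3436°,  Δλ = -55.3047°
a = sin²(Δφ/2) + cos φ₁ cos φ₂ sin²(Δλ/2) = 0.127401
c = 2·arcsin(√a) = 0.729964 rad = 41.8239°
d = R·c = 6371.2 × 0.729964 = 4650.7 km

4651 km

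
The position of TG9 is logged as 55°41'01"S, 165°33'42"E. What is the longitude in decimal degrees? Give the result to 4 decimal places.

165° + 33′/60 + 42″/3600 = 165 + 0.55000 + 0.01167 = 165.5617°

165.5617°E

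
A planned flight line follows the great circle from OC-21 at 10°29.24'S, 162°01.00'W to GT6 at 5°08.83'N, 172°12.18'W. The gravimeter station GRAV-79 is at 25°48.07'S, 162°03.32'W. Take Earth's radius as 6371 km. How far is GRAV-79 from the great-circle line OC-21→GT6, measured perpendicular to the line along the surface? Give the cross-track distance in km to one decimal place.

OC-21: φ = -10.48733°, λ = -162.01667°
GT6: φ = +5.14717°, λ = -172.20300°
GRAV-79: φ = -25.80117°, λ = -162.05533°
δ₁₃ = central angle OC-21→GRAV-79 = 0.267278 rad  (haversine)
θ₁₃ = bearing OC-21→GRAV-79 = 180.132°,  θ₁₂ = bearing OC-21→GT6 = 326.552°
dₓₜ = R·arcsin(sin δ₁₃ · sin(θ₁₃ − θ₁₂)) = 6371·arcsin(0.26411·sin(-146.420°)) = -933.990 km
|dₓₜ| = 933.990 km

934.0 km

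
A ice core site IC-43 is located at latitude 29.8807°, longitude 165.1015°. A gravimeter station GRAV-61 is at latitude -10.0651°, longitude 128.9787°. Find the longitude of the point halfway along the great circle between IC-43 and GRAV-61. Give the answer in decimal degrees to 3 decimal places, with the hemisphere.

145.854°E

Bx = cos φ₂ cos Δλ = 0.795324,  By = cos φ₂ sin Δλ = -0.580445
φₘ = atan2(sin φ₁ + sin φ₂, √((cos φ₁ + Bx)² + By²)) = 10.40817°
λₘ = λ₁ + atan2(By, cos φ₁ + Bx) = 145.85417°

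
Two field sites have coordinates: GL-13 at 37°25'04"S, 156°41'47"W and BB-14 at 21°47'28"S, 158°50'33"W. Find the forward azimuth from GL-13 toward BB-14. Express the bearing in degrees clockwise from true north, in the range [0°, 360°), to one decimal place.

GL-13: φ = -37.41778°, λ = -156.69639°
BB-14: φ = -21.79111°, λ = -158.84250°
Δλ = -2.1461°
y = sin Δλ · cos φ₂ = -0.034772
x = cos φ₁ sin φ₂ − sin φ₁ cos φ₂ cos Δλ = 0.268972
θ = atan2(y, x) = -7.3662° → 352.6338° (mod 360°)

352.6°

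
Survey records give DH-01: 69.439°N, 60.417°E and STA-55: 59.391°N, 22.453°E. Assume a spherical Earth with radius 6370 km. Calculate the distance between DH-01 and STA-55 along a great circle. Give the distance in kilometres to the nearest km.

Δφ = -10.0480°,  Δλ = -37.9640°
a = sin²(Δφ/2) + cos φ₁ cos φ₂ sin²(Δλ/2) = 0.026589
c = 2·arcsin(√a) = 0.327585 rad = 18.7692°
d = R·c = 6370 × 0.327585 = 2086.7 km

2087 km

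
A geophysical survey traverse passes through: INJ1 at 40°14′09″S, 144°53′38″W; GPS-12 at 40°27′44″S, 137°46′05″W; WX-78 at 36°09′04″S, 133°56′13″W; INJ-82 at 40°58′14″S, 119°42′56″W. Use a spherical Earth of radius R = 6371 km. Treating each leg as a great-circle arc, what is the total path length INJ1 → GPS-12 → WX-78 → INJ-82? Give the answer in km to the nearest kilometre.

2534 km

INJ1: φ = -40.23583°, λ = -144.89389°
GPS-12: φ = -40.46222°, λ = -137.76806°
WX-78: φ = -36.15111°, λ = -133.93694°
INJ-82: φ = -40.97056°, λ = -119.71556°
INJ1→GPS-12: c = 0.094840 rad, d = 604.23 km
GPS-12→WX-78: c = 0.091709 rad, d = 584.28 km
WX-78→INJ-82: c = 0.211199 rad, d = 1345.55 km
Total = 604.23 + 584.28 + 1345.55 = 2534.05 km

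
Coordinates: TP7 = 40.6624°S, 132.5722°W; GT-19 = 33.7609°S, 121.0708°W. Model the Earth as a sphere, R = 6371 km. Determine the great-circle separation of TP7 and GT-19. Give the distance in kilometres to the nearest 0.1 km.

1273.4 km

Δφ = 6.9015°,  Δλ = 11.5014°
a = sin²(Δφ/2) + cos φ₁ cos φ₂ sin²(Δλ/2) = 0.009955
c = 2·arcsin(√a) = 0.199878 rad = 11.4522°
d = R·c = 6371 × 0.199878 = 1273.4 km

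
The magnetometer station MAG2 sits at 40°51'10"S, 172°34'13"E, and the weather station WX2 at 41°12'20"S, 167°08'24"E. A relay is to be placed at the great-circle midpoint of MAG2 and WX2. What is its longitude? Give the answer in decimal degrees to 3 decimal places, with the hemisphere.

169.862°E

MAG2: φ = -40.85278°, λ = +172.57028°
WX2: φ = -41.20556°, λ = +167.14000°
Bx = cos φ₂ cos Δλ = 0.748975,  By = cos φ₂ sin Δλ = -0.071198
φₘ = atan2(sin φ₁ + sin φ₂, √((cos φ₁ + Bx)² + By²)) = -41.06104°
λₘ = λ₁ + atan2(By, cos φ₁ + Bx) = 169.86242°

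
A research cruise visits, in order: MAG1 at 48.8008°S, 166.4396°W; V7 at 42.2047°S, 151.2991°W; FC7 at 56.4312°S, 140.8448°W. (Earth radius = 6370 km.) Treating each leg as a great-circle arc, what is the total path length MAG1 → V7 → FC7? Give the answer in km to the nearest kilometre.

MAG1→V7: c = 0.217481 rad, d = 1385.35 km
V7→FC7: c = 0.274604 rad, d = 1749.23 km
Total = 1385.35 + 1749.23 = 3134.58 km

3135 km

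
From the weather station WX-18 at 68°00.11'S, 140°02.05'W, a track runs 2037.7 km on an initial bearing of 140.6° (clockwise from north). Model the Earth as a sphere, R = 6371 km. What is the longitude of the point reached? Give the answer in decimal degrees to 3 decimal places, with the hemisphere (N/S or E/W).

83.177°W

WX-18: φ = -68.00183°, λ = -140.03417°
δ = d/R = 2037.7/6371 = 0.319840 rad
φ₂ = arcsin(sin φ₁ cos δ + cos φ₁ sin δ cos θ)
   = arcsin(-0.92720·0.94929 + 0.37458·0.31441·-0.77273) = -76.21112°
λ₂ = λ₁ + atan2(sin θ sin δ cos φ₁, cos δ − sin φ₁ sin φ₂) = -83.17709°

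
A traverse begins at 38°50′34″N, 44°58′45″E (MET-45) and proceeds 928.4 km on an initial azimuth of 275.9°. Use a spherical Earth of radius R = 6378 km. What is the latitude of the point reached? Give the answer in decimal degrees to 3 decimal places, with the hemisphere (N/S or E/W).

MET-45: φ = +38.84278°, λ = +44.97917°
δ = d/R = 928.4/6378 = 0.145563 rad
φ₂ = arcsin(sin φ₁ cos δ + cos φ₁ sin δ cos θ)
   = arcsin(0.62719·0.98942 + 0.77887·0.14505·0.10279) = 39.21008°
λ₂ = λ₁ + atan2(sin θ sin δ cos φ₁, cos δ − sin φ₁ sin φ₂) = 34.24753°

39.210°N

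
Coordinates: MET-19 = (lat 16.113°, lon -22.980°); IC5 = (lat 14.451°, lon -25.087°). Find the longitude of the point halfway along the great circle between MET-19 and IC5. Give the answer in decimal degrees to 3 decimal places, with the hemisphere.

Bx = cos φ₂ cos Δλ = 0.967707,  By = cos φ₂ sin Δλ = -0.035603
φₘ = atan2(sin φ₁ + sin φ₂, √((cos φ₁ + Bx)² + By²)) = 15.28446°
λₘ = λ₁ + atan2(By, cos φ₁ + Bx) = -24.03768°

24.038°W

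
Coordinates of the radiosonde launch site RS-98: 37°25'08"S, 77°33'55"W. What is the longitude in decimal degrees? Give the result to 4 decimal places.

77° + 33′/60 + 55″/3600 = 77 + 0.55000 + 0.01528 = 77.5653°

77.5653°W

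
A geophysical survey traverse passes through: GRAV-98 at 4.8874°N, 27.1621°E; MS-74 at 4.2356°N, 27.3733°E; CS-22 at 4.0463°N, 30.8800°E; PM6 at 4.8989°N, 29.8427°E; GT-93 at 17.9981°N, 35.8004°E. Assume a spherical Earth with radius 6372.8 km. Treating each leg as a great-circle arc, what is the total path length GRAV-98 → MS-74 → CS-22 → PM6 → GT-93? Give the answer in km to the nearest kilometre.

GRAV-98→MS-74: c = 0.011955 rad, d = 76.19 km
MS-74→CS-22: c = 0.061133 rad, d = 389.59 km
CS-22→PM6: c = 0.023392 rad, d = 149.07 km
PM6→GT-93: c = 0.250208 rad, d = 1594.52 km
Total = 76.19 + 389.59 + 149.07 + 1594.52 = 2209.37 km

2209 km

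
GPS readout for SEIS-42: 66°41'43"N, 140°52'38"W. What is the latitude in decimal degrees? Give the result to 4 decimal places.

66° + 41′/60 + 43″/3600 = 66 + 0.68333 + 0.01194 = 66.6953°

66.6953°N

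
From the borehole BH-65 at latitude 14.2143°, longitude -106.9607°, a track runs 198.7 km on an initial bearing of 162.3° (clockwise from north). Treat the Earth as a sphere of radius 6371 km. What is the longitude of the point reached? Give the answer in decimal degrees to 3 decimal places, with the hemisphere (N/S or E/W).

106.404°W

δ = d/R = 198.7/6371 = 0.031188 rad
φ₂ = arcsin(sin φ₁ cos δ + cos φ₁ sin δ cos θ)
   = arcsin(0.24555·0.99951 + 0.96938·0.03118·-0.95266) = 12.51132°
λ₂ = λ₁ + atan2(sin θ sin δ cos φ₁, cos δ − sin φ₁ sin φ₂) = -106.40427°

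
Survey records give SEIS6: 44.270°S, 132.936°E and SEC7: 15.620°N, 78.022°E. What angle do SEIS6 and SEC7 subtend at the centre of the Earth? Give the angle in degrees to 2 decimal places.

Δφ = 59.8900°,  Δλ = -54.9140°
a = sin²(Δφ/2) + cos φ₁ cos φ₂ sin²(Δλ/2) = 0.395779
c = 2·arcsin(√a) = 1.360815 rad = 77.9689°

77.97°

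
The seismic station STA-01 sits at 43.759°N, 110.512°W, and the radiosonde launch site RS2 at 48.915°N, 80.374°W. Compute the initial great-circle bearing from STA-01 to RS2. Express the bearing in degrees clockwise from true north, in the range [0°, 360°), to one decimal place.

Δλ = 30.1380°
y = sin Δλ · cos φ₂ = 0.329959
x = cos φ₁ sin φ₂ − sin φ₁ cos φ₂ cos Δλ = 0.151311
θ = atan2(y, x) = 65.3650° → 65.3650° (mod 360°)

65.4°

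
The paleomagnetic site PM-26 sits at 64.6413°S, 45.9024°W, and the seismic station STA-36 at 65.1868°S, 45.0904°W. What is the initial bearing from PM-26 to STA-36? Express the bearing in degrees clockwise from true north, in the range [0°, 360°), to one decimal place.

Δλ = 0.8120°
y = sin Δλ · cos φ₂ = 0.005947
x = cos φ₁ sin φ₂ − sin φ₁ cos φ₂ cos Δλ = -0.009559
θ = atan2(y, x) = 148.1108° → 148.1108° (mod 360°)

148.1°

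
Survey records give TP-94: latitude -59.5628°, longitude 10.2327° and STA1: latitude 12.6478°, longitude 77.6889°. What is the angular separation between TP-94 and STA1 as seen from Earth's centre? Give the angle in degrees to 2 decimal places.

Δφ = 72.2106°,  Δλ = 67.4562°
a = sin²(Δφ/2) + cos φ₁ cos φ₂ sin²(Δλ/2) = 0.499636
c = 2·arcsin(√a) = 1.570068 rad = 89.9583°

89.96°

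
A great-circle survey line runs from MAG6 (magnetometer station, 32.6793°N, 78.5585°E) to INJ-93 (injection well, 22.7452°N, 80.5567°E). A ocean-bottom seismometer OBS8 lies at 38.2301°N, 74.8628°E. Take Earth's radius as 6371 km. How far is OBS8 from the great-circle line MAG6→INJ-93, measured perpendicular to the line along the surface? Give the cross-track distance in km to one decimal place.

203.0 km

δ₁₃ = central angle MAG6→OBS8 = 0.110184 rad  (haversine)
θ₁₃ = bearing MAG6→OBS8 = 332.583°,  θ₁₂ = bearing MAG6→INJ-93 = 169.423°
dₓₜ = R·arcsin(sin δ₁₃ · sin(θ₁₃ − θ₁₂)) = 6371·arcsin(0.10996·sin(163.160°)) = 202.991 km
|dₓₜ| = 202.991 km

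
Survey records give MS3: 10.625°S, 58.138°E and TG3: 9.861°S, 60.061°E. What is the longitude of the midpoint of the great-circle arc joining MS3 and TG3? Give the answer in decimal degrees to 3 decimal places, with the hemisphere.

Bx = cos φ₂ cos Δλ = 0.984671,  By = cos φ₂ sin Δλ = 0.033061
φₘ = atan2(sin φ₁ + sin φ₂, √((cos φ₁ + Bx)² + By²)) = -10.24441°
λₘ = λ₁ + atan2(By, cos φ₁ + Bx) = 59.10066°

59.101°E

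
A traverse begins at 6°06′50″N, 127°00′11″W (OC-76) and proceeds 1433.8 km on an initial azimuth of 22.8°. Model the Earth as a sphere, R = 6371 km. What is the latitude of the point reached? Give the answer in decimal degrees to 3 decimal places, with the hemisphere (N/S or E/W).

OC-76: φ = +6.11389°, λ = -127.00306°
δ = d/R = 1433.8/6371 = 0.225051 rad
φ₂ = arcsin(sin φ₁ cos δ + cos φ₁ sin δ cos θ)
   = arcsin(0.10651·0.97478 + 0.99431·0.22316·0.92186) = 17.96094°
λ₂ = λ₁ + atan2(sin θ sin δ cos φ₁, cos δ − sin φ₁ sin φ₂) = -121.78729°

17.961°N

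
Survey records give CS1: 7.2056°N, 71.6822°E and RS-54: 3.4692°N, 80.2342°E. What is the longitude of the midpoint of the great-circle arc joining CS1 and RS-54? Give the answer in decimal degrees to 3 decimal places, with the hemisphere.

75.971°E

Bx = cos φ₂ cos Δλ = 0.987069,  By = cos φ₂ sin Δλ = 0.148434
φₘ = atan2(sin φ₁ + sin φ₂, √((cos φ₁ + Bx)² + By²)) = 5.35221°
λₘ = λ₁ + atan2(By, cos φ₁ + Bx) = 75.97125°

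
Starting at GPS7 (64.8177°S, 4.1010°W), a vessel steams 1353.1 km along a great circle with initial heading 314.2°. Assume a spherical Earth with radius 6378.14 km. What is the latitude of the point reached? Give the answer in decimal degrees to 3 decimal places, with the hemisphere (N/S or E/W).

δ = d/R = 1353.1/6378.14 = 0.212146 rad
φ₂ = arcsin(sin φ₁ cos δ + cos φ₁ sin δ cos θ)
   = arcsin(-0.90496·0.97758 + 0.42550·0.21056·0.69717) = -55.30660°
λ₂ = λ₁ + atan2(sin θ sin δ cos φ₁, cos δ − sin φ₁ sin φ₂) = -19.48025°

55.307°S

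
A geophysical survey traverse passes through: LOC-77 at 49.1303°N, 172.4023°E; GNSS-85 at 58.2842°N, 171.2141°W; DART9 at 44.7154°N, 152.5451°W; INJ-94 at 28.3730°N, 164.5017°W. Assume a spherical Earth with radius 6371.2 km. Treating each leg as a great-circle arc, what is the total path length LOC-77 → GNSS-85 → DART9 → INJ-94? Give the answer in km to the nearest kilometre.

5551 km

LOC-77→GNSS-85: c = 0.231616 rad, d = 1475.67 km
GNSS-85→DART9: c = 0.309674 rad, d = 1973.00 km
DART9→INJ-94: c = 0.330030 rad, d = 2102.69 km
Total = 1475.67 + 1973.00 + 2102.69 = 5551.36 km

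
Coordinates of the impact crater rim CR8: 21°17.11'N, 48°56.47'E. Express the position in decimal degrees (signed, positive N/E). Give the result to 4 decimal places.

+21.2852°, +48.9412°

lat: 21.2852° N → +21.2852°
lon: 48.9412° E → +48.9412°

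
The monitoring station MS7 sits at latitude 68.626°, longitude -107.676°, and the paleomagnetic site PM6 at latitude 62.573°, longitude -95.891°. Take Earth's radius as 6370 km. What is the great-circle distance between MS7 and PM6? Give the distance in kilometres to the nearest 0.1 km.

860.7 km

Δφ = -6.0530°,  Δλ = 11.7850°
a = sin²(Δφ/2) + cos φ₁ cos φ₂ sin²(Δλ/2) = 0.004557
c = 2·arcsin(√a) = 0.135113 rad = 7.7414°
d = R·c = 6370 × 0.135113 = 860.7 km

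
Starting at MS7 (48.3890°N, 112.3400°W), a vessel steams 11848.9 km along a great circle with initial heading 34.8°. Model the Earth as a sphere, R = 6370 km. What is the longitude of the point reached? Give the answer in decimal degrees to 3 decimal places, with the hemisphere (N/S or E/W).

32.546°E

δ = d/R = 11848.9/6370 = 1.860110 rad
φ₂ = arcsin(sin φ₁ cos δ + cos φ₁ sin δ cos θ)
   = arcsin(0.74767·-0.28529 + 0.66407·0.95844·0.82115) = 18.01894°
λ₂ = λ₁ + atan2(sin θ sin δ cos φ₁, cos δ − sin φ₁ sin φ₂) = 32.54594°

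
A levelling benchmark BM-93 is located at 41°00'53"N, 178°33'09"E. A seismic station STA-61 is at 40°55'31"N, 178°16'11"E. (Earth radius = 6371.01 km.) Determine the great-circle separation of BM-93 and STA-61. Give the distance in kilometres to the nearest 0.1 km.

25.7 km

BM-93: φ = +41.01472°, λ = +178.55250°
STA-61: φ = +40.92528°, λ = +178.26972°
Δφ = -0.0894°,  Δλ = -0.2828°
a = sin²(Δφ/2) + cos φ₁ cos φ₂ sin²(Δλ/2) = 0.000004
c = 2·arcsin(√a) = 0.004040 rad = 0.2315°
d = R·c = 6371.01 × 0.004040 = 25.7 km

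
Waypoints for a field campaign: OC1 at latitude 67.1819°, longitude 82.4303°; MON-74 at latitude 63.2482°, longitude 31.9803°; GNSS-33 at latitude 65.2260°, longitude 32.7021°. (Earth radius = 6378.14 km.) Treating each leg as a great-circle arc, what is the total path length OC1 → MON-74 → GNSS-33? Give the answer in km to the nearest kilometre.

2549 km

OC1→MON-74: c = 0.364689 rad, d = 2326.04 km
MON-74→GNSS-33: c = 0.034950 rad, d = 222.92 km
Total = 2326.04 + 222.92 = 2548.96 km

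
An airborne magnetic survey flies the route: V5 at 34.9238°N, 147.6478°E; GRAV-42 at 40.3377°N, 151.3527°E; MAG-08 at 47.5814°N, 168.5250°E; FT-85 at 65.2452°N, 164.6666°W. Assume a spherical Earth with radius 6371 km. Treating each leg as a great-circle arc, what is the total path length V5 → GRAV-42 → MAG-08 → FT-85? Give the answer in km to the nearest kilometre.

V5→GRAV-42: c = 0.107448 rad, d = 684.55 km
GRAV-42→MAG-08: c = 0.249249 rad, d = 1587.96 km
MAG-08→FT-85: c = 0.396301 rad, d = 2524.84 km
Total = 684.55 + 1587.96 + 2524.84 = 4797.35 km

4797 km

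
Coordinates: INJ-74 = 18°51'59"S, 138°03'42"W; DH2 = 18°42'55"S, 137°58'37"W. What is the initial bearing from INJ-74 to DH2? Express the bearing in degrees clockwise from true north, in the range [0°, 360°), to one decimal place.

28.0°

INJ-74: φ = -18.86639°, λ = -138.06167°
DH2: φ = -18.71528°, λ = -137.97694°
Δλ = 0.0847°
y = sin Δλ · cos φ₂ = 0.001400
x = cos φ₁ sin φ₂ − sin φ₁ cos φ₂ cos Δλ = 0.002637
θ = atan2(y, x) = 27.9721° → 27.9721° (mod 360°)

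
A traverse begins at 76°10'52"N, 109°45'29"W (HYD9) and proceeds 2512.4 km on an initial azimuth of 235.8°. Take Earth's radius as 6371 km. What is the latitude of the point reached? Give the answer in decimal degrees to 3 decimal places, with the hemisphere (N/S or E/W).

57.666°N

HYD9: φ = +76.18111°, λ = -109.75806°
δ = d/R = 2512.4/6371 = 0.394349 rad
φ₂ = arcsin(sin φ₁ cos δ + cos φ₁ sin δ cos θ)
   = arcsin(0.97106·0.92325 + 0.23885·0.38421·-0.56208) = 57.66571°
λ₂ = λ₁ + atan2(sin θ sin δ cos φ₁, cos δ − sin φ₁ sin φ₂) = -146.20807°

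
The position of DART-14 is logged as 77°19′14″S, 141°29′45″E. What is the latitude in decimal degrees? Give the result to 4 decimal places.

77° + 19′/60 + 14″/3600 = 77 + 0.31667 + 0.00389 = 77.3206°

77.3206°S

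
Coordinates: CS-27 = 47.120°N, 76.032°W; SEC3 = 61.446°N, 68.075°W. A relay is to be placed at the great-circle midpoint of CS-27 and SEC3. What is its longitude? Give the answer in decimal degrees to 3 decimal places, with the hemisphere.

72.750°W

Bx = cos φ₂ cos Δλ = 0.473385,  By = cos φ₂ sin Δλ = 0.066168
φₘ = atan2(sin φ₁ + sin φ₂, √((cos φ₁ + Bx)² + By²)) = 54.34649°
λₘ = λ₁ + atan2(By, cos φ₁ + Bx) = -72.74996°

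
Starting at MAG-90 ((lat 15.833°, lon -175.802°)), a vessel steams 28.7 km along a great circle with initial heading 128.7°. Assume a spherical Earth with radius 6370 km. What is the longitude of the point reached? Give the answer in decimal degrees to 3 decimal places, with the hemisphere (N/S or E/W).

175.593°W

δ = d/R = 28.7/6370 = 0.004505 rad
φ₂ = arcsin(sin φ₁ cos δ + cos φ₁ sin δ cos θ)
   = arcsin(0.27283·0.99999 + 0.96206·0.00451·-0.62524) = 15.67150°
λ₂ = λ₁ + atan2(sin θ sin δ cos φ₁, cos δ − sin φ₁ sin φ₂) = -175.59276°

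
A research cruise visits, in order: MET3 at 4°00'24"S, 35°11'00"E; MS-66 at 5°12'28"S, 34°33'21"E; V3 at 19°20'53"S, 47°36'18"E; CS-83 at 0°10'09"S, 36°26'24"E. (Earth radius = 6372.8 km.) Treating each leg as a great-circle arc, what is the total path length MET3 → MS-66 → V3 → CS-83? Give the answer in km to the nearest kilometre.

4722 km

MET3: φ = -4.00667°, λ = +35.18333°
MS-66: φ = -5.20778°, λ = +34.55583°
V3: φ = -19.34806°, λ = +47.60500°
CS-83: φ = -0.16917°, λ = +36.44000°
MET3→MS-66: c = 0.023635 rad, d = 150.62 km
MS-66→V3: c = 0.331866 rad, d = 2114.91 km
V3→CS-83: c = 0.385421 rad, d = 2456.21 km
Total = 150.62 + 2114.91 + 2456.21 = 4721.75 km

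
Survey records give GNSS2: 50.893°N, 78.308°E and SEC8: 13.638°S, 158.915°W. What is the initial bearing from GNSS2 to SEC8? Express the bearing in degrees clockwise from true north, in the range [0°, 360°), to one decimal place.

72.4°

Δλ = 122.7770°
y = sin Δλ · cos φ₂ = 0.817078
x = cos φ₁ sin φ₂ − sin φ₁ cos φ₂ cos Δλ = 0.259515
θ = atan2(y, x) = 72.3794° → 72.3794° (mod 360°)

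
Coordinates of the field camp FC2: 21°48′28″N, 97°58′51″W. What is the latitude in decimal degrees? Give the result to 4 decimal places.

21.8078°N

21° + 48′/60 + 28″/3600 = 21 + 0.80000 + 0.00778 = 21.8078°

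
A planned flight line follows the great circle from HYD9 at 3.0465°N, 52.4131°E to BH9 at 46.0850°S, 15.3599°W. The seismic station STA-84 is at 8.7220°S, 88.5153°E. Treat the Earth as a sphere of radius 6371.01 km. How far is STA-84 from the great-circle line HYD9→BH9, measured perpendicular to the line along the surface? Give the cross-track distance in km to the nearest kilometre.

δ₁₃ = central angle HYD9→STA-84 = 0.660907 rad  (haversine)
θ₁₃ = bearing HYD9→STA-84 = 108.411°,  θ₁₂ = bearing HYD9→BH9 = 221.204°
dₓₜ = R·arcsin(sin δ₁₃ · sin(θ₁₃ − θ₁₂)) = 6371.01·arcsin(0.61383·sin(-112.793°)) = -3832.306 km
|dₓₜ| = 3832.306 km

3832 km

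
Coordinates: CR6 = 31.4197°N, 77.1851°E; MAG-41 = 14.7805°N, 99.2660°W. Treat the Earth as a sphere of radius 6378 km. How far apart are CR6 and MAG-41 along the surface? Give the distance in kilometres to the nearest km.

14880 km

Δφ = -16.6392°,  Δλ = -176.4511°
a = sin²(Δφ/2) + cos φ₁ cos φ₂ sin²(Δλ/2) = 0.845279
c = 2·arcsin(√a) = 2.333057 rad = 133.6743°
d = R·c = 6378 × 2.333057 = 14880.2 km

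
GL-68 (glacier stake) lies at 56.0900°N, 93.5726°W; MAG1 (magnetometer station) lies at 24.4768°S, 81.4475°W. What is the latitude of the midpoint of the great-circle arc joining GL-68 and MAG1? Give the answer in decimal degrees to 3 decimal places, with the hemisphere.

15.886°N

Bx = cos φ₂ cos Δλ = 0.889825,  By = cos φ₂ sin Δλ = 0.191170
φₘ = atan2(sin φ₁ + sin φ₂, √((cos φ₁ + Bx)² + By²)) = 15.88613°
λₘ = λ₁ + atan2(By, cos φ₁ + Bx) = -86.05025°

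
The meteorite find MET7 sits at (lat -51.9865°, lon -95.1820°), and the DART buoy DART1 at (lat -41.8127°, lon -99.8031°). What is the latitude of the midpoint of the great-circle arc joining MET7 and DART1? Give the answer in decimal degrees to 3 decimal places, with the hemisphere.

Bx = cos φ₂ cos Δλ = 0.742905,  By = cos φ₂ sin Δλ = -0.060048
φₘ = atan2(sin φ₁ + sin φ₂, √((cos φ₁ + Bx)² + By²)) = -46.92264°
λₘ = λ₁ + atan2(By, cos φ₁ + Bx) = -97.71246°

46.923°S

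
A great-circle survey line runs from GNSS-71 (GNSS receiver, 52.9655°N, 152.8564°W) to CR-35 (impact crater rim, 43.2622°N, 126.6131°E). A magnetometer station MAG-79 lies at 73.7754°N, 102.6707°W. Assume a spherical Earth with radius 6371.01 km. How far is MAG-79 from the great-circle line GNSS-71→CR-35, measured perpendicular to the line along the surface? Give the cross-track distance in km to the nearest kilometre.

3227 km

δ₁₃ = central angle GNSS-71→MAG-79 = 0.506943 rad  (haversine)
θ₁₃ = bearing GNSS-71→MAG-79 = 26.235°,  θ₁₂ = bearing GNSS-71→CR-35 = 293.822°
dₓₜ = R·arcsin(sin δ₁₃ · sin(θ₁₃ − θ₁₂)) = 6371.01·arcsin(0.48551·sin(-267.587°)) = 3226.600 km
|dₓₜ| = 3226.600 km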